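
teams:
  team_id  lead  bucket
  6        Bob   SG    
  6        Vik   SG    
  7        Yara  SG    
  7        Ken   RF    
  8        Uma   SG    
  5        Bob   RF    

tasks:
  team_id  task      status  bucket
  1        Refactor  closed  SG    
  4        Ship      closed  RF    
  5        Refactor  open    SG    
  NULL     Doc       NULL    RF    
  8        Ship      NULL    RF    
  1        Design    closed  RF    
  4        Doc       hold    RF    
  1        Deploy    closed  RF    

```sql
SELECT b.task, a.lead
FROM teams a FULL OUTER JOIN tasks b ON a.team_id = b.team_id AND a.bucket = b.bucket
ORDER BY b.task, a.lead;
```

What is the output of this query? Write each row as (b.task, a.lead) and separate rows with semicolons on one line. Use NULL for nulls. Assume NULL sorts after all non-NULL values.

(Deploy, NULL); (Design, NULL); (Doc, NULL); (Doc, NULL); (Refactor, NULL); (Refactor, NULL); (Ship, NULL); (Ship, NULL); (NULL, Bob); (NULL, Bob); (NULL, Ken); (NULL, Uma); (NULL, Vik); (NULL, Yara)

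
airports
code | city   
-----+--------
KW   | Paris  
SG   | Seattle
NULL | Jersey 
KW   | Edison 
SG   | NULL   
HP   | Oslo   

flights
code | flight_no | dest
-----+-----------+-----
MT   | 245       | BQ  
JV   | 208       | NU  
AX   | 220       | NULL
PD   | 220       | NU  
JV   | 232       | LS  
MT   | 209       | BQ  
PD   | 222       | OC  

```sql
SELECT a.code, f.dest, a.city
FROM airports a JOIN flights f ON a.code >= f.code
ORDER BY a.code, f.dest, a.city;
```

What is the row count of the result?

21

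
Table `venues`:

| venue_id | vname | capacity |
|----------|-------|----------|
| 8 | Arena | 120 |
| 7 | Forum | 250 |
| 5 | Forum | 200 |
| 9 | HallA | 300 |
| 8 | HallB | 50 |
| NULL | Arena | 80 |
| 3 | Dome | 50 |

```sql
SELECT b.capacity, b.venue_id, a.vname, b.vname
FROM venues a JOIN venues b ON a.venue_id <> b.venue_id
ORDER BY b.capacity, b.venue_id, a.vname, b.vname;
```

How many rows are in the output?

INNER JOIN keeps only pairs where the ON condition holds.
Matching on a.venue_id <> b.venue_id. A NULL in a compared column never satisfies the condition.
Matched pairs: 28.
Total: 28 rows.

28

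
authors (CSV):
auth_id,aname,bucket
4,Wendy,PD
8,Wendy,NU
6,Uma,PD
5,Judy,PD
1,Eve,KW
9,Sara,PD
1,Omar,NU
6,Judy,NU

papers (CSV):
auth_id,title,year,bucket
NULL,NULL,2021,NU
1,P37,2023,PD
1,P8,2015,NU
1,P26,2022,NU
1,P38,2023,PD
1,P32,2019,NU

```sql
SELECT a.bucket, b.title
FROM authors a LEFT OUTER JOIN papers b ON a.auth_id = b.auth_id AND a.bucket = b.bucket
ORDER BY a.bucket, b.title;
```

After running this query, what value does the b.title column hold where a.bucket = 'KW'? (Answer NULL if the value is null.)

NULL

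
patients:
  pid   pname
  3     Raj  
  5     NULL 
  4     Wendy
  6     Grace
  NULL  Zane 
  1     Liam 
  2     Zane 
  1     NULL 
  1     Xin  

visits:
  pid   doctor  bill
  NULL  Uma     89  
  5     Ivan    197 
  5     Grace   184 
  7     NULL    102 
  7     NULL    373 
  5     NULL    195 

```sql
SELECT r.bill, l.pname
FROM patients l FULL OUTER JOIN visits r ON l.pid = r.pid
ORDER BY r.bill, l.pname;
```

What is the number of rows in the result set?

FULL OUTER JOIN keeps every row from both sides; unmatched rows get NULL for the other side's columns.
Matching on l.pid = r.pid. A NULL in a compared column never satisfies the condition.
- l (pid=3) has no partner → padded with NULL.
- l (pid=5) pairs with 3 row(s) of r.
- l (pid=4) has no partner → padded with NULL.
- l (pid=6) has no partner → padded with NULL.
- l (pid=NULL) has no partner → padded with NULL.
- l (pid=1) has no partner → padded with NULL.
- l (pid=2) has no partner → padded with NULL.
- l (pid=1) has no partner → padded with NULL.
- l (pid=1) has no partner → padded with NULL.
- 3 r row(s) had no l match → kept, l columns NULL.
Total: 3 matched + 11 padded = 14 rows.

14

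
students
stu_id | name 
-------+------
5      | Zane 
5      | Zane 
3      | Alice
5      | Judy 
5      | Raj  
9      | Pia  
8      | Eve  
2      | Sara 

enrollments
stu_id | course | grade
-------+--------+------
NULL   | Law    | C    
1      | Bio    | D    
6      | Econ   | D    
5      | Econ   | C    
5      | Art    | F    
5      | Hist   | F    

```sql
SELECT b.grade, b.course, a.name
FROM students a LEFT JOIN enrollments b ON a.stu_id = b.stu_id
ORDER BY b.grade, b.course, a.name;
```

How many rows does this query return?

16

LEFT JOIN keeps every row from `students`; unmatched rows get NULL for `enrollments`'s columns.
Matching on a.stu_id = b.stu_id. A NULL in a compared column never satisfies the condition.
- a (stu_id=5) pairs with 3 row(s) of b.
- a (stu_id=5) pairs with 3 row(s) of b.
- a (stu_id=3) has no partner → padded with NULL.
- a (stu_id=5) pairs with 3 row(s) of b.
- a (stu_id=5) pairs with 3 row(s) of b.
- a (stu_id=9) has no partner → padded with NULL.
- a (stu_id=8) has no partner → padded with NULL.
- a (stu_id=2) has no partner → padded with NULL.
Total: 12 matched + 4 padded = 16 rows.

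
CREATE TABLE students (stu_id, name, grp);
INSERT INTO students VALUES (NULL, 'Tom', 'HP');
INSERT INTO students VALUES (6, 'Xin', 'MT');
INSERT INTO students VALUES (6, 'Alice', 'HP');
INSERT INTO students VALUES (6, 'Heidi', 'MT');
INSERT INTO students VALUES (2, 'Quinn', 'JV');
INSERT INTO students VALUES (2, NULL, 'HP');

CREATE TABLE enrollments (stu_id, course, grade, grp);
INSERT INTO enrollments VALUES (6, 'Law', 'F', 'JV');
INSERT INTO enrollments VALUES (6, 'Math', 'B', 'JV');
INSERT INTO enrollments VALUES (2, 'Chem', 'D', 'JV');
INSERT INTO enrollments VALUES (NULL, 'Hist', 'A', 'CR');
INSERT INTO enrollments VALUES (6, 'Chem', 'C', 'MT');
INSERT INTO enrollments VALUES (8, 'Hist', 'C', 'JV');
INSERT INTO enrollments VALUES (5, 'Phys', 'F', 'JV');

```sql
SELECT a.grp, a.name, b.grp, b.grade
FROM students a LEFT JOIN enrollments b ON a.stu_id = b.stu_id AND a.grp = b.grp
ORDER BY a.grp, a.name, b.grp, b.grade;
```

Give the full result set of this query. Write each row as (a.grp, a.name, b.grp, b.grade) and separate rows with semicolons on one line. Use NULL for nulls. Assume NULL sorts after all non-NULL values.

LEFT JOIN keeps every row from `students`; unmatched rows get NULL for `enrollments`'s columns.
Matching on a.stu_id = b.stu_id AND a.grp = b.grp. A NULL in a compared column never satisfies the condition.
- a (stu_id=NULL, grp=HP) has no partner → padded with NULL.
- a (stu_id=6, grp=MT) pairs with 1 row(s) of b.
- a (stu_id=6, grp=HP) has no partner → padded with NULL.
- a (stu_id=6, grp=MT) pairs with 1 row(s) of b.
- a (stu_id=2, grp=JV) pairs with 1 row(s) of b.
- a (stu_id=2, grp=HP) has no partner → padded with NULL.
After projecting and ordering:
a.grp | a.name | b.grp | b.grade
HP | Alice | NULL | NULL
HP | Tom | NULL | NULL
HP | NULL | NULL | NULL
JV | Quinn | JV | D
MT | Heidi | MT | C
MT | Xin | MT | C

(HP, Alice, NULL, NULL); (HP, Tom, NULL, NULL); (HP, NULL, NULL, NULL); (JV, Quinn, JV, D); (MT, Heidi, MT, C); (MT, Xin, MT, C)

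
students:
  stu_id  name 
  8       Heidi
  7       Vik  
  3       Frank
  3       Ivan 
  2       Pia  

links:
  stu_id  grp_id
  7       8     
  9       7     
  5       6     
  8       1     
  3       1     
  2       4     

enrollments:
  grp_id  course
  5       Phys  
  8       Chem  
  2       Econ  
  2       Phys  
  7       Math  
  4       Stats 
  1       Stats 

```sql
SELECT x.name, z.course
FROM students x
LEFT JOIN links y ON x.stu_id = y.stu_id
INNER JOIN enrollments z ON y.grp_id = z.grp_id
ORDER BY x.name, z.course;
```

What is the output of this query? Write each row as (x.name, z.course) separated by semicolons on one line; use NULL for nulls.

(Frank, Stats); (Heidi, Stats); (Ivan, Stats); (Pia, Stats); (Vik, Chem)

Step 1 — x LEFT JOIN y on stu_id → 5 row(s).
Then INNER JOIN `enrollments z` on grp_id: keep only rows whose y.grp_id appears in z.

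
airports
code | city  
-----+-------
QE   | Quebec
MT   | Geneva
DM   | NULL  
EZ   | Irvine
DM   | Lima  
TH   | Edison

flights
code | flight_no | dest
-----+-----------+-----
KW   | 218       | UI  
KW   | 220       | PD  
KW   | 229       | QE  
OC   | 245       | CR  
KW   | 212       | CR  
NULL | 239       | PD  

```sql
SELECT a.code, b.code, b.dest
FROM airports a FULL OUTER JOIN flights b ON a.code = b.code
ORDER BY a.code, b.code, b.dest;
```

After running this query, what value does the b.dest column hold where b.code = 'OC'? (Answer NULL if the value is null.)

FULL OUTER JOIN keeps every row from both sides; unmatched rows get NULL for the other side's columns.
Matching on a.code = b.code. A NULL in a compared column never satisfies the condition.
Matched pairs: 0; unmatched a rows kept: 6; unmatched b rows kept: 6.

CR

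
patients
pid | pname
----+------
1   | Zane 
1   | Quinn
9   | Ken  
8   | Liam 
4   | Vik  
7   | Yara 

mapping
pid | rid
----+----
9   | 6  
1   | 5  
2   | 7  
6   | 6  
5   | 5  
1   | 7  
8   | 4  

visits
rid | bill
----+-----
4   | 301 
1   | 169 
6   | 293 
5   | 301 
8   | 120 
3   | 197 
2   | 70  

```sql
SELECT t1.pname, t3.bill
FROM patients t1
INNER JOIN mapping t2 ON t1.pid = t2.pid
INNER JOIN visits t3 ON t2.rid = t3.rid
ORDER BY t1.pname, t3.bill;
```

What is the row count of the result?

4

Evaluate left to right. First `patients t1 INNER JOIN mapping t2` on pid: 6 row(s).
Then INNER JOIN `visits t3` on rid: keep only rows whose t2.rid appears in t3.
Result: 4 row(s).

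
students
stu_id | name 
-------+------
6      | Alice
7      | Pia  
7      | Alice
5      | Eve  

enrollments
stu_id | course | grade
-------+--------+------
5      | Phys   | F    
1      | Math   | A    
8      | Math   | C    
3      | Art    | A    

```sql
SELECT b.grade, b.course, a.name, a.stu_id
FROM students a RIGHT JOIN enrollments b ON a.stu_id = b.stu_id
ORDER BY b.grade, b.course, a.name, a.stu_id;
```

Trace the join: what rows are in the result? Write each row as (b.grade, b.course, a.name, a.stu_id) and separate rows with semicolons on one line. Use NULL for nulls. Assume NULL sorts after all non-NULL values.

RIGHT JOIN keeps every row from `enrollments`; unmatched rows get NULL for `students`'s columns.
Matching on a.stu_id = b.stu_id.
Matched pairs: 1; unmatched b rows kept: 3.

(A, Art, NULL, NULL); (A, Math, NULL, NULL); (C, Math, NULL, NULL); (F, Phys, Eve, 5)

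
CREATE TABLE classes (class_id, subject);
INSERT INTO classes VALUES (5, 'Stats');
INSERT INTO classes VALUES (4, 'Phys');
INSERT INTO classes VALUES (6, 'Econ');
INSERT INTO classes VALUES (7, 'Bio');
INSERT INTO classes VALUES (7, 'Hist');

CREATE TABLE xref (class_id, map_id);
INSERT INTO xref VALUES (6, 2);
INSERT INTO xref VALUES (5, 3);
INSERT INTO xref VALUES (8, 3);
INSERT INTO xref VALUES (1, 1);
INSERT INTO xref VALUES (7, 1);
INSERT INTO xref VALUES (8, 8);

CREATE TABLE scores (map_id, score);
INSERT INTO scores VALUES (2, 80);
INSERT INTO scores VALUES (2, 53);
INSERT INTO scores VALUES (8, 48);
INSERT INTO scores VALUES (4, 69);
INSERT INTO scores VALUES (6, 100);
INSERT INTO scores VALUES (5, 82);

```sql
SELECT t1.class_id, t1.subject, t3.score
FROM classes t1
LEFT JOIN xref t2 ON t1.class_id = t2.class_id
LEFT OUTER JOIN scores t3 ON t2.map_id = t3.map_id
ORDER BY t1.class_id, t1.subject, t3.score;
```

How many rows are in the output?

Step 1 — t1 LEFT JOIN t2 on class_id → 5 row(s).
Then LEFT JOIN `scores t3` on map_id: each of those 5 rows is kept; rows whose t2.map_id has no match in t3 get NULL for t3's columns.
Result: 6 row(s).

6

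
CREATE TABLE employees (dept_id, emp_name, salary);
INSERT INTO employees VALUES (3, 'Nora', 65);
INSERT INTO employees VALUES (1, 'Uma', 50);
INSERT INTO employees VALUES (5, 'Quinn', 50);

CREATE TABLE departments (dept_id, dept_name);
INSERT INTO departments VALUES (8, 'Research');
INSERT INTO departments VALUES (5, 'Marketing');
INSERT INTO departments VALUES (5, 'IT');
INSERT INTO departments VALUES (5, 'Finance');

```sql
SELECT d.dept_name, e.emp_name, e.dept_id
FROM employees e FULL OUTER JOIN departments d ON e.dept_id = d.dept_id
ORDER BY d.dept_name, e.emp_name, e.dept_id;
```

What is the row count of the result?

FULL OUTER JOIN keeps every row from both sides; unmatched rows get NULL for the other side's columns.
Matching on e.dept_id = d.dept_id.
Matched pairs: 3; unmatched e rows kept: 2; unmatched d rows kept: 1.
Total: 3 matched + 3 padded = 6 rows.

6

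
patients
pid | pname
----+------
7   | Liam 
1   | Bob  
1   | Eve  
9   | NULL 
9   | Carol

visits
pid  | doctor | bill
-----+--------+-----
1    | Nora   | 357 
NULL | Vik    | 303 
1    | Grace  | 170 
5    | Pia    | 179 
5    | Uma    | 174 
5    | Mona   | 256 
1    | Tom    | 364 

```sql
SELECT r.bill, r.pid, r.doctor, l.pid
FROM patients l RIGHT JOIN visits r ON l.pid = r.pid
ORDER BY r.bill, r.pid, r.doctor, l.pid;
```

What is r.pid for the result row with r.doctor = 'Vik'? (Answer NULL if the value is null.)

NULL

RIGHT JOIN keeps every row from `visits`; unmatched rows get NULL for `patients`'s columns.
Matching on l.pid = r.pid. A NULL in a compared column never satisfies the condition.
- l (pid=7) has no partner in r.
- l (pid=1) pairs with 3 row(s) of r.
- l (pid=1) pairs with 3 row(s) of r.
- l (pid=9) has no partner in r.
- l (pid=9) has no partner in r.
- 4 r row(s) had no l match → kept, l columns NULL.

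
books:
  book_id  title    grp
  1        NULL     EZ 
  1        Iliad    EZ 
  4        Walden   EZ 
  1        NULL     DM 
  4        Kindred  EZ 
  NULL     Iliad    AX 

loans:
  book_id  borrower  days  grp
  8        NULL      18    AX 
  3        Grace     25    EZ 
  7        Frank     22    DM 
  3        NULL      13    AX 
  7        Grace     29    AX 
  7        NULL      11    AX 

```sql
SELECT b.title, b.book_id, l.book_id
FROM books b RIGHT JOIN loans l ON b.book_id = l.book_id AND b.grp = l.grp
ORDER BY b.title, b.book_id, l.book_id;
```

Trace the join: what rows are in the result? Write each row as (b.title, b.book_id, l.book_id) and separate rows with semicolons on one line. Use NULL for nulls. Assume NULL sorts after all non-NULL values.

(NULL, NULL, 3); (NULL, NULL, 3); (NULL, NULL, 7); (NULL, NULL, 7); (NULL, NULL, 7); (NULL, NULL, 8)

RIGHT JOIN keeps every row from `loans`; unmatched rows get NULL for `books`'s columns.
Matching on b.book_id = l.book_id AND b.grp = l.grp. A NULL in a compared column never satisfies the condition.
- b[0] book_id=1, grp=EZ → no match.
- b[1] book_id=1, grp=EZ → no match.
- b[2] book_id=4, grp=EZ → no match.
- b[3] book_id=1, grp=DM → no match.
- b[4] book_id=4, grp=EZ → no match.
- b[5] book_id=NULL, grp=AX → no match.
- plus 6 unmatched l row(s), each kept with NULL b columns.
After projecting and ordering:
b.title | b.book_id | l.book_id
NULL | NULL | 3
NULL | NULL | 3
NULL | NULL | 7
NULL | NULL | 7
NULL | NULL | 7
NULL | NULL | 8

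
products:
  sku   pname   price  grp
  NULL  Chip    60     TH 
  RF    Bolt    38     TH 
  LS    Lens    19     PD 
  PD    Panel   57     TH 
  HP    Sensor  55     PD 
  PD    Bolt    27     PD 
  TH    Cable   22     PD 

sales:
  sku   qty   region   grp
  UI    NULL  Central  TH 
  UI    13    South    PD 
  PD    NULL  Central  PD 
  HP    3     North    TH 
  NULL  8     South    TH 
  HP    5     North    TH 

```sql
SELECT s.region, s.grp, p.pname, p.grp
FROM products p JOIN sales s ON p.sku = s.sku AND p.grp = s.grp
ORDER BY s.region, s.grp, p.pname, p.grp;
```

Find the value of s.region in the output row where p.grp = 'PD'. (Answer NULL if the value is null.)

Central

INNER JOIN keeps only pairs where the ON condition holds.
Matching on p.sku = s.sku AND p.grp = s.grp. A NULL in a compared column never satisfies the condition.
- sku=NULL, grp=TH: no matching s row, dropped.
- sku=RF, grp=TH: no matching s row, dropped.
- sku=LS, grp=PD: no matching s row, dropped.
- sku=PD, grp=TH: no matching s row, dropped.
- sku=HP, grp=PD: no matching s row, dropped.
- sku=PD, grp=PD: 1 matching s row(s), so 1 row(s) emitted.
- sku=TH, grp=PD: no matching s row, dropped.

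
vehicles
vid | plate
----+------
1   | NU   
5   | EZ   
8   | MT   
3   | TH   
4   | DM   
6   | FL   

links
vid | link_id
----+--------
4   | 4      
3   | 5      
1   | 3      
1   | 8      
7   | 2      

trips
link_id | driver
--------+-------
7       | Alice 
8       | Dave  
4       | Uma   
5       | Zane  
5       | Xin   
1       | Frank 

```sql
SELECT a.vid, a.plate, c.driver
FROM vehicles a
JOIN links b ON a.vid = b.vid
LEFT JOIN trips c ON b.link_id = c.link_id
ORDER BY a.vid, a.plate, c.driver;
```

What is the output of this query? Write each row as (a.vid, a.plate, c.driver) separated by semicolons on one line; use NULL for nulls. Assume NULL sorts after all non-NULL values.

Step 1 — a INNER JOIN b on vid → 4 row(s).
Then LEFT JOIN `trips c` on link_id: each of those 4 rows is kept; rows whose b.link_id has no match in c get NULL for c's columns.

(1, NU, Dave); (1, NU, NULL); (3, TH, Xin); (3, TH, Zane); (4, DM, Uma)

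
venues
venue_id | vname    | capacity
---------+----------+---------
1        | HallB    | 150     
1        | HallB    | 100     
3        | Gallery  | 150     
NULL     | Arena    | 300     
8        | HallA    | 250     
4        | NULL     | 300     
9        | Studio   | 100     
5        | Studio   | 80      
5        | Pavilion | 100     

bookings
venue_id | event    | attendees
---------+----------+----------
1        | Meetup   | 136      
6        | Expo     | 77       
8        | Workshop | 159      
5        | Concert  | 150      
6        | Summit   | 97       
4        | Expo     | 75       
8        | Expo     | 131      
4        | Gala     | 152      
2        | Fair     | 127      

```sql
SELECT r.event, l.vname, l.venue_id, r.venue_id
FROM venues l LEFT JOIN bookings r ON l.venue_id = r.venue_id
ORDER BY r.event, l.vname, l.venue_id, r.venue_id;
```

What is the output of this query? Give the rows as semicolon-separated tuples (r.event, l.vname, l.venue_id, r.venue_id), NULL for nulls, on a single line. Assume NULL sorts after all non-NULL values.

LEFT JOIN keeps every row from `venues`; unmatched rows get NULL for `bookings`'s columns.
Matching on l.venue_id = r.venue_id. A NULL in a compared column never satisfies the condition.
- venue_id=1: 1 matching r row(s), so 1 row(s) emitted.
- venue_id=1: 1 matching r row(s), so 1 row(s) emitted.
- venue_id=3: no r row matches, row kept with r columns NULL.
- venue_id=NULL: no r row matches, row kept with r columns NULL.
- venue_id=8: 2 matching r row(s), so 2 row(s) emitted.
- venue_id=4: 2 matching r row(s), so 2 row(s) emitted.
- venue_id=9: no r row matches, row kept with r columns NULL.
- venue_id=5: 1 matching r row(s), so 1 row(s) emitted.
- venue_id=5: 1 matching r row(s), so 1 row(s) emitted.

(Concert, Pavilion, 5, 5); (Concert, Studio, 5, 5); (Expo, HallA, 8, 8); (Expo, NULL, 4, 4); (Gala, NULL, 4, 4); (Meetup, HallB, 1, 1); (Meetup, HallB, 1, 1); (Workshop, HallA, 8, 8); (NULL, Arena, NULL, NULL); (NULL, Gallery, 3, NULL); (NULL, Studio, 9, NULL)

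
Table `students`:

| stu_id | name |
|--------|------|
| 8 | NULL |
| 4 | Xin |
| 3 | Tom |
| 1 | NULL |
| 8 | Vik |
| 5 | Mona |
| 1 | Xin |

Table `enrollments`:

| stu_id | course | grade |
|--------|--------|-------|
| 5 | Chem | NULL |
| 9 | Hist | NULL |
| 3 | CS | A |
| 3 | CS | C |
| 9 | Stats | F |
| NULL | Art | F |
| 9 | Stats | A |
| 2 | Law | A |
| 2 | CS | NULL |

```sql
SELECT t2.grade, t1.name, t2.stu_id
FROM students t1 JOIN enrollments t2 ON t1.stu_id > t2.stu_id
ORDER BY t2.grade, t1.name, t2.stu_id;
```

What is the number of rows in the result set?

20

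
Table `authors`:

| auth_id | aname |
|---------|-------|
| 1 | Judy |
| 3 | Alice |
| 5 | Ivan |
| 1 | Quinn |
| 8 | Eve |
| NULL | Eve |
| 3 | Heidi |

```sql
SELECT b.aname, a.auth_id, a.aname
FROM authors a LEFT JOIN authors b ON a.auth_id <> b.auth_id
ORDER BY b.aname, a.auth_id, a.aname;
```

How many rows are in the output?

27

LEFT JOIN keeps every row from `authors a`; unmatched rows get NULL for `authors b`'s columns.
Matching on a.auth_id <> b.auth_id. A NULL in a compared column never satisfies the condition.
- auth_id=1: 4 matching b row(s), so 4 row(s) emitted.
- auth_id=3: 4 matching b row(s), so 4 row(s) emitted.
- auth_id=5: 5 matching b row(s), so 5 row(s) emitted.
- auth_id=1: 4 matching b row(s), so 4 row(s) emitted.
- auth_id=8: 5 matching b row(s), so 5 row(s) emitted.
- auth_id=NULL: no b row matches, row kept with b columns NULL.
- auth_id=3: 4 matching b row(s), so 4 row(s) emitted.
Total: 26 matched + 1 padded = 27 rows.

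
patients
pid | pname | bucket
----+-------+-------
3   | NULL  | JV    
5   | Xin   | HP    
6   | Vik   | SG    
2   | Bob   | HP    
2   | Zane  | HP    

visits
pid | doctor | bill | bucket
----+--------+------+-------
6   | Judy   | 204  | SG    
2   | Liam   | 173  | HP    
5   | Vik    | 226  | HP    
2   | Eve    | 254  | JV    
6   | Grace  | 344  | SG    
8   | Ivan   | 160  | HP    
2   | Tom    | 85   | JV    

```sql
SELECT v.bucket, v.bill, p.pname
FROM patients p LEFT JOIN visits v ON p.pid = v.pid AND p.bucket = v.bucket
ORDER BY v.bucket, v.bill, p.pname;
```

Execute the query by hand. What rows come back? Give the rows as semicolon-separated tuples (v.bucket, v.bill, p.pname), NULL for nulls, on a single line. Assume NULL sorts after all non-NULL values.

(HP, 173, Bob); (HP, 173, Zane); (HP, 226, Xin); (SG, 204, Vik); (SG, 344, Vik); (NULL, NULL, NULL)

LEFT JOIN keeps every row from `patients`; unmatched rows get NULL for `visits`'s columns.
Matching on p.pid = v.pid AND p.bucket = v.bucket.
Matched pairs: 5; unmatched p rows kept: 1.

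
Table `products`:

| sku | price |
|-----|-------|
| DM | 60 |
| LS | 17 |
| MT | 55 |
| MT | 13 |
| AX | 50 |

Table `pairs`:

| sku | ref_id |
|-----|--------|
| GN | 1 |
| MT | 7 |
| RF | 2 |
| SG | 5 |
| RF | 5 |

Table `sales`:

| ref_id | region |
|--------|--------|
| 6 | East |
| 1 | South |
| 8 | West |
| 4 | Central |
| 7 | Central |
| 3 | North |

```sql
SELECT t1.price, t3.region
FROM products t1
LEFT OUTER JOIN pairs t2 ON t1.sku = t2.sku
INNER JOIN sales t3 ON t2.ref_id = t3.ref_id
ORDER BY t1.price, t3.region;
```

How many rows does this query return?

2

Evaluate left to right. First `products t1 LEFT JOIN pairs t2` on sku: 5 row(s).
Then INNER JOIN `sales t3` on ref_id: keep only rows whose t2.ref_id appears in t3.
Result: 2 row(s).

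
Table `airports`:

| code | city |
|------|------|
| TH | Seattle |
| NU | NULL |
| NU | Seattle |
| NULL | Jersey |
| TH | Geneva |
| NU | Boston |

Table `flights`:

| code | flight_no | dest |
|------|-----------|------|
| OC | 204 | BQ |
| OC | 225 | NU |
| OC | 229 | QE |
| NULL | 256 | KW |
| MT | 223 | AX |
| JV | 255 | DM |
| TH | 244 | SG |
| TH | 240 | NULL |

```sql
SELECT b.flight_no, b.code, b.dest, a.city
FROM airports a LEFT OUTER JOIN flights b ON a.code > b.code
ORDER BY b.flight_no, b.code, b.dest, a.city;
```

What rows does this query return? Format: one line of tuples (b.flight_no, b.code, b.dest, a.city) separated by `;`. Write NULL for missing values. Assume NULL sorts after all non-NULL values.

LEFT JOIN keeps every row from `airports`; unmatched rows get NULL for `flights`'s columns.
Matching on a.code > b.code. A NULL in a compared column never satisfies the condition.
Matched pairs: 16; unmatched a rows kept: 1.

(204, OC, BQ, Geneva); (204, OC, BQ, Seattle); (223, MT, AX, Boston); (223, MT, AX, Geneva); (223, MT, AX, Seattle); (223, MT, AX, Seattle); (223, MT, AX, NULL); (225, OC, NU, Geneva); (225, OC, NU, Seattle); (229, OC, QE, Geneva); (229, OC, QE, Seattle); (255, JV, DM, Boston); (255, JV, DM, Geneva); (255, JV, DM, Seattle); (255, JV, DM, Seattle); (255, JV, DM, NULL); (NULL, NULL, NULL, Jersey)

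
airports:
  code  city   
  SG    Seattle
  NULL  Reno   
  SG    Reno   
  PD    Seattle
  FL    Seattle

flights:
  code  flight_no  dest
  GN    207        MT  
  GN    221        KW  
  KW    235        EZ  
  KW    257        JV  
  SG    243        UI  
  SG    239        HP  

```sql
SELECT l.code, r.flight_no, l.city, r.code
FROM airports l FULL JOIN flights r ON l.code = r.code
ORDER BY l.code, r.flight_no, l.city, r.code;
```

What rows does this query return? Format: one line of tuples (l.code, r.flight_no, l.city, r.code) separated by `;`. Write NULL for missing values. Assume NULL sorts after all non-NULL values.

(FL, NULL, Seattle, NULL); (PD, NULL, Seattle, NULL); (SG, 239, Reno, SG); (SG, 239, Seattle, SG); (SG, 243, Reno, SG); (SG, 243, Seattle, SG); (NULL, 207, NULL, GN); (NULL, 221, NULL, GN); (NULL, 235, NULL, KW); (NULL, 257, NULL, KW); (NULL, NULL, Reno, NULL)

FULL OUTER JOIN keeps every row from both sides; unmatched rows get NULL for the other side's columns.
Matching on l.code = r.code. A NULL in a compared column never satisfies the condition.
Matched pairs: 4; unmatched l rows kept: 3; unmatched r rows kept: 4.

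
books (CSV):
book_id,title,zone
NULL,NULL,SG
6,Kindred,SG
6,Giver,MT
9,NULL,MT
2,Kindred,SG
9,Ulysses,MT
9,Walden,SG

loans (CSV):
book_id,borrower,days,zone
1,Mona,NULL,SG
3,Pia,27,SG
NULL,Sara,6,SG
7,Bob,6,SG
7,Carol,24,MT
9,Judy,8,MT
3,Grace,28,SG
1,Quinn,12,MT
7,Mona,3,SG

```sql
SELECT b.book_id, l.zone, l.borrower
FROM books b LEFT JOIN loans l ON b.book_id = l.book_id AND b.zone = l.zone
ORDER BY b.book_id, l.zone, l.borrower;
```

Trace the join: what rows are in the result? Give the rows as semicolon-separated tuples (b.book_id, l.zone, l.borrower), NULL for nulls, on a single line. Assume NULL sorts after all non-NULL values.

LEFT JOIN keeps every row from `books`; unmatched rows get NULL for `loans`'s columns.
Matching on b.book_id = l.book_id AND b.zone = l.zone. A NULL in a compared column never satisfies the condition.
- b row (book_id=NULL, zone=SG): no match → kept, l columns NULL.
- b row (book_id=6, zone=SG): no match → kept, l columns NULL.
- b row (book_id=6, zone=MT): no match → kept, l columns NULL.
- b row (book_id=9, zone=MT): matches 1 l row(s) → 1 output row(s).
- b row (book_id=2, zone=SG): no match → kept, l columns NULL.
- b row (book_id=9, zone=MT): matches 1 l row(s) → 1 output row(s).
- b row (book_id=9, zone=SG): no match → kept, l columns NULL.
After projecting and ordering:
b.book_id | l.zone | l.borrower
2 | NULL | NULL
6 | NULL | NULL
6 | NULL | NULL
9 | MT | Judy
9 | MT | Judy
9 | NULL | NULL
NULL | NULL | NULL

(2, NULL, NULL); (6, NULL, NULL); (6, NULL, NULL); (9, MT, Judy); (9, MT, Judy); (9, NULL, NULL); (NULL, NULL, NULL)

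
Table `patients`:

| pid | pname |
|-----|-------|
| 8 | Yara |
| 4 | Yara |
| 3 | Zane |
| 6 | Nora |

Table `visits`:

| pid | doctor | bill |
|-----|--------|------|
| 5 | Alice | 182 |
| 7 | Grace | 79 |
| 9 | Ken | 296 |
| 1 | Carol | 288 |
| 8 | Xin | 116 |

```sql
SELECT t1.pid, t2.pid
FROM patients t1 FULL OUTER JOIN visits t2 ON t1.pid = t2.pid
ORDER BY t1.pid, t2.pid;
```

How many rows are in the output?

8

FULL OUTER JOIN keeps every row from both sides; unmatched rows get NULL for the other side's columns.
Matching on t1.pid = t2.pid.
Matched pairs: 1; unmatched t1 rows kept: 3; unmatched t2 rows kept: 4.
Total: 1 matched + 7 padded = 8 rows.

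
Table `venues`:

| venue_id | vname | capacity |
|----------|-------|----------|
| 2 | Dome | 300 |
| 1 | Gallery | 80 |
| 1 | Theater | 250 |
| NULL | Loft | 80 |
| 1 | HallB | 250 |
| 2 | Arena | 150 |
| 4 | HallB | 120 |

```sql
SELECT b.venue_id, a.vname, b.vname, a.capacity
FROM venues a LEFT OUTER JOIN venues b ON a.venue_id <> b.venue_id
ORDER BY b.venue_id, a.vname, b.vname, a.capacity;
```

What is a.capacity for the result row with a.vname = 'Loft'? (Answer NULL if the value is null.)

80

LEFT JOIN keeps every row from `venues a`; unmatched rows get NULL for `venues b`'s columns.
Matching on a.venue_id <> b.venue_id. A NULL in a compared column never satisfies the condition.
- a[0] venue_id=2 → 4 match(es) in b → 4 row(s).
- a[1] venue_id=1 → 3 match(es) in b → 3 row(s).
- a[2] venue_id=1 → 3 match(es) in b → 3 row(s).
- a[3] venue_id=NULL → no match; kept with NULLs on the b side.
- a[4] venue_id=1 → 3 match(es) in b → 3 row(s).
- a[5] venue_id=2 → 4 match(es) in b → 4 row(s).
- a[6] venue_id=4 → 5 match(es) in b → 5 row(s).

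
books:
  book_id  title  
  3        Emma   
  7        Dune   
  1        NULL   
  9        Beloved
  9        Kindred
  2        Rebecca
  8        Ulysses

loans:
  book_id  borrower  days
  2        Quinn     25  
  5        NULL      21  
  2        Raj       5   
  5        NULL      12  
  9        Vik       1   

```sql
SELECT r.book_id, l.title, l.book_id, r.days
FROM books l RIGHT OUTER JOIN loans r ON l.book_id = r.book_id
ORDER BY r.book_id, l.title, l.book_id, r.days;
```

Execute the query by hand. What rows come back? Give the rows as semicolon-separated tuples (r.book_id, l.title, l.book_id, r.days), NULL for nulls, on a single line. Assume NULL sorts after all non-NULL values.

(2, Rebecca, 2, 5); (2, Rebecca, 2, 25); (5, NULL, NULL, 12); (5, NULL, NULL, 21); (9, Beloved, 9, 1); (9, Kindred, 9, 1)

RIGHT JOIN keeps every row from `loans`; unmatched rows get NULL for `books`'s columns.
Matching on l.book_id = r.book_id.
- book_id=3: no matching r row.
- book_id=7: no matching r row.
- book_id=1: no matching r row.
- book_id=9: 1 matching r row(s), so 1 row(s) emitted.
- book_id=9: 1 matching r row(s), so 1 row(s) emitted.
- book_id=2: 2 matching r row(s), so 2 row(s) emitted.
- book_id=8: no matching r row.
- 2 row(s) from r found no l partner → padded with NULL.
After projecting and ordering:
r.book_id | l.title | l.book_id | r.days
2 | Rebecca | 2 | 5
2 | Rebecca | 2 | 25
5 | NULL | NULL | 12
5 | NULL | NULL | 21
9 | Beloved | 9 | 1
9 | Kindred | 9 | 1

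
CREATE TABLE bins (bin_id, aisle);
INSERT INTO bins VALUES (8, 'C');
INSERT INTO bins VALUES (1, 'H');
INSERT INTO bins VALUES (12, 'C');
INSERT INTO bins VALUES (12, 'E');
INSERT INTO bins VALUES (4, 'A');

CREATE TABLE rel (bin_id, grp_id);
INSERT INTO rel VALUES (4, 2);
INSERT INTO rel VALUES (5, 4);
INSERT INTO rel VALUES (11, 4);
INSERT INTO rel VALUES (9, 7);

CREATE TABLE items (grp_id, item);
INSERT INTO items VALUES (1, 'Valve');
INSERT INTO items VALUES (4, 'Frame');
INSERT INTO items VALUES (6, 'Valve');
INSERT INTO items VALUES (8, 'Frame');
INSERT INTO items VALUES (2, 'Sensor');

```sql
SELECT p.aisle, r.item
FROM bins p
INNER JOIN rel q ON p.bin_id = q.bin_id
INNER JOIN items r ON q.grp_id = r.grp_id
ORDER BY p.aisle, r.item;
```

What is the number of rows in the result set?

1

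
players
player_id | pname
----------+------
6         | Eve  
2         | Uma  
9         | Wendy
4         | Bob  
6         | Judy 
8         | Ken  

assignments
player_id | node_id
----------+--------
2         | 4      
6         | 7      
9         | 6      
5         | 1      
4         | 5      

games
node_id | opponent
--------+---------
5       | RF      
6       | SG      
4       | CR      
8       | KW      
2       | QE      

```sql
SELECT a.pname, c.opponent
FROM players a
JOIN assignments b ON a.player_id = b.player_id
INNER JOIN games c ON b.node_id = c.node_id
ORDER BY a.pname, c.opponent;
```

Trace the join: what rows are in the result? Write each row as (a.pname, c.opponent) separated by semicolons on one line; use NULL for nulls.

Step 1 — a INNER JOIN b on player_id → 5 row(s).
Then INNER JOIN `games c` on node_id: keep only rows whose b.node_id appears in c.

(Bob, RF); (Uma, CR); (Wendy, SG)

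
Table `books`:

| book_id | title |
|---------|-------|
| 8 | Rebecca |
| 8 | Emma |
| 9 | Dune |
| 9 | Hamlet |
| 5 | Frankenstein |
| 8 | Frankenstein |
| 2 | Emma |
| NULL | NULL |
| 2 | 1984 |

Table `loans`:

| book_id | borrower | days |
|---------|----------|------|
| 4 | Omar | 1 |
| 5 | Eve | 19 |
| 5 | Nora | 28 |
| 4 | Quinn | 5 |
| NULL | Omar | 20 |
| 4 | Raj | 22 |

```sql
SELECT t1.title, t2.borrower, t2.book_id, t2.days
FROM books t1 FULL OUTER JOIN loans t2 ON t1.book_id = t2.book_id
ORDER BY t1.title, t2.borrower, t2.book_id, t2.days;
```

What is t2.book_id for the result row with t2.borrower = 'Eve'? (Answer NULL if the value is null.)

5

FULL OUTER JOIN keeps every row from both sides; unmatched rows get NULL for the other side's columns.
Matching on t1.book_id = t2.book_id. A NULL in a compared column never satisfies the condition.
- book_id=8: no t2 row matches, row kept with t2 columns NULL.
- book_id=8: no t2 row matches, row kept with t2 columns NULL.
- book_id=9: no t2 row matches, row kept with t2 columns NULL.
- book_id=9: no t2 row matches, row kept with t2 columns NULL.
- book_id=5: 2 matching t2 row(s), so 2 row(s) emitted.
- book_id=8: no t2 row matches, row kept with t2 columns NULL.
- book_id=2: no t2 row matches, row kept with t2 columns NULL.
- book_id=NULL: no t2 row matches, row kept with t2 columns NULL.
- book_id=2: no t2 row matches, row kept with t2 columns NULL.
- 4 t2 row(s) had no t1 match → kept, t1 columns NULL.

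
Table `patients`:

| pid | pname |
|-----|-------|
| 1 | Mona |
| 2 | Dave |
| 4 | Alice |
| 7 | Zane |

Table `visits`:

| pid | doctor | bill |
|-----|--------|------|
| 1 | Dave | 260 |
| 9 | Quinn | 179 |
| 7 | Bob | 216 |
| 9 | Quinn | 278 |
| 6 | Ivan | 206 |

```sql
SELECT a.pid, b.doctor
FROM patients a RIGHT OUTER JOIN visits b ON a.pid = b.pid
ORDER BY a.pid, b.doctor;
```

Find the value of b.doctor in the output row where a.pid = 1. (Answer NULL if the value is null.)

RIGHT JOIN keeps every row from `visits`; unmatched rows get NULL for `patients`'s columns.
Matching on a.pid = b.pid.
- a[0] pid=1 → 1 match(es) in b → 1 row(s).
- a[1] pid=2 → no match.
- a[2] pid=4 → no match.
- a[3] pid=7 → 1 match(es) in b → 1 row(s).
- 3 b row(s) had no a match → kept, a columns NULL.

Dave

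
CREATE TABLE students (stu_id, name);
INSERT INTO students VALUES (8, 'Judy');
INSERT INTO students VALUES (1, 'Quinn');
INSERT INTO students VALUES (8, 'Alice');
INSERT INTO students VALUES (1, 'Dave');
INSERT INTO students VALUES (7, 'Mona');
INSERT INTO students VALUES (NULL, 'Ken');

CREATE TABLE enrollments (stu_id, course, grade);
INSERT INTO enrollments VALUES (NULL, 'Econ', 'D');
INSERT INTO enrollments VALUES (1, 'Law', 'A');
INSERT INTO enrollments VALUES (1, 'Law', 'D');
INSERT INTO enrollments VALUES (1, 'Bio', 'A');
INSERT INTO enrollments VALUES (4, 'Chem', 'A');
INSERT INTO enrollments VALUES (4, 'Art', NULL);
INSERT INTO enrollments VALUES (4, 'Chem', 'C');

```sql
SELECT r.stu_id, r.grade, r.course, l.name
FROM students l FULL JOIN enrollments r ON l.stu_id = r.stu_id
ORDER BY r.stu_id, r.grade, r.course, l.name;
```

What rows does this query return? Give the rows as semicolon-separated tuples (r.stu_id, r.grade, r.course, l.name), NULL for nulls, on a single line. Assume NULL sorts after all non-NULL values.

(1, A, Bio, Dave); (1, A, Bio, Quinn); (1, A, Law, Dave); (1, A, Law, Quinn); (1, D, Law, Dave); (1, D, Law, Quinn); (4, A, Chem, NULL); (4, C, Chem, NULL); (4, NULL, Art, NULL); (NULL, D, Econ, NULL); (NULL, NULL, NULL, Alice); (NULL, NULL, NULL, Judy); (NULL, NULL, NULL, Ken); (NULL, NULL, NULL, Mona)

FULL OUTER JOIN keeps every row from both sides; unmatched rows get NULL for the other side's columns.
Matching on l.stu_id = r.stu_id. A NULL in a compared column never satisfies the condition.
- stu_id=8: no r row matches, row kept with r columns NULL.
- stu_id=1: 3 matching r row(s), so 3 row(s) emitted.
- stu_id=8: no r row matches, row kept with r columns NULL.
- stu_id=1: 3 matching r row(s), so 3 row(s) emitted.
- stu_id=7: no r row matches, row kept with r columns NULL.
- stu_id=NULL: no r row matches, row kept with r columns NULL.
- 4 r row(s) had no l match → kept, l columns NULL.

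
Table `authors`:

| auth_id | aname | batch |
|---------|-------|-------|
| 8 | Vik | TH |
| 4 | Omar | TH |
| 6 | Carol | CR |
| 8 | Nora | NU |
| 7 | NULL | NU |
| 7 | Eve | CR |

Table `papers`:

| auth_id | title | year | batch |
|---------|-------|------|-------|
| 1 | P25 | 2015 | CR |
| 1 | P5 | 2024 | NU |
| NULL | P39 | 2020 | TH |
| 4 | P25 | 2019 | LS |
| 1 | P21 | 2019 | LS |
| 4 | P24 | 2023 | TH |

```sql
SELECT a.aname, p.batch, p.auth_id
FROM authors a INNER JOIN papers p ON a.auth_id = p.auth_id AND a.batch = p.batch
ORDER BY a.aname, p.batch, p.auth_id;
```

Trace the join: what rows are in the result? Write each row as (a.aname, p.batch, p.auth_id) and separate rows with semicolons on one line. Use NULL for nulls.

(Omar, TH, 4)

INNER JOIN keeps only pairs where the ON condition holds.
Matching on a.auth_id = p.auth_id AND a.batch = p.batch. A NULL in a compared column never satisfies the condition.
- a[0] auth_id=8, batch=TH → no match; dropped.
- a[1] auth_id=4, batch=TH → 1 match(es) in p → 1 row(s).
- a[2] auth_id=6, batch=CR → no match; dropped.
- a[3] auth_id=8, batch=NU → no match; dropped.
- a[4] auth_id=7, batch=NU → no match; dropped.
- a[5] auth_id=7, batch=CR → no match; dropped.
After projecting and ordering:
a.aname | p.batch | p.auth_id
Omar | TH | 4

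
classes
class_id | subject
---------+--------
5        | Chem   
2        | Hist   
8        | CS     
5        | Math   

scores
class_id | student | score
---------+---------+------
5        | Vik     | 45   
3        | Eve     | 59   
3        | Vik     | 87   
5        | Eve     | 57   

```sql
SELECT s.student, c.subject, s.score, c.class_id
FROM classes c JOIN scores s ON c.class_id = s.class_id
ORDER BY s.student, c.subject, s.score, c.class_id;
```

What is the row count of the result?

4

INNER JOIN keeps only pairs where the ON condition holds.
Matching on c.class_id = s.class_id.
- c[0] class_id=5 → 2 match(es) in s → 2 row(s).
- c[1] class_id=2 → no match; dropped.
- c[2] class_id=8 → no match; dropped.
- c[3] class_id=5 → 2 match(es) in s → 2 row(s).
Total: 4 rows.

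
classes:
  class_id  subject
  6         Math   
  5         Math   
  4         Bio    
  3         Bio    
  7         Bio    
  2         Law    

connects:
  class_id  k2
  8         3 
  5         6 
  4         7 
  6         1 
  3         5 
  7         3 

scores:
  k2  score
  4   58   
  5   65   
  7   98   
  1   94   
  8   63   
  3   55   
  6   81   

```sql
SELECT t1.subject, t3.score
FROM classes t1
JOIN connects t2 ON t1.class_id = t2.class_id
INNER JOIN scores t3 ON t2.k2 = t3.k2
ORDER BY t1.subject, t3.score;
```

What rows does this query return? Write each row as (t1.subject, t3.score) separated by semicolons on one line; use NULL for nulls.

Evaluate left to right. First `classes t1 INNER JOIN connects t2` on class_id: 5 row(s).
Then INNER JOIN `scores t3` on k2: keep only rows whose t2.k2 appears in t3.

(Bio, 55); (Bio, 65); (Bio, 98); (Math, 81); (Math, 94)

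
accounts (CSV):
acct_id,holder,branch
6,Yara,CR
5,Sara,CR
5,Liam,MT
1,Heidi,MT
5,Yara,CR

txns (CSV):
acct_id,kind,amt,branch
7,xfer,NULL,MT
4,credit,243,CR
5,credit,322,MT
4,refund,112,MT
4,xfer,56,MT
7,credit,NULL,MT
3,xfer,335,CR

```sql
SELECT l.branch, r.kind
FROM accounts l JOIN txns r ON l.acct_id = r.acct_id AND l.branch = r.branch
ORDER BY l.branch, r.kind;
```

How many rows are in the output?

1

INNER JOIN keeps only pairs where the ON condition holds.
Matching on l.acct_id = r.acct_id AND l.branch = r.branch.
- acct_id=6, branch=CR: no matching r row, dropped.
- acct_id=5, branch=CR: no matching r row, dropped.
- acct_id=5, branch=MT: 1 matching r row(s), so 1 row(s) emitted.
- acct_id=1, branch=MT: no matching r row, dropped.
- acct_id=5, branch=CR: no matching r row, dropped.
Total: 1 rows.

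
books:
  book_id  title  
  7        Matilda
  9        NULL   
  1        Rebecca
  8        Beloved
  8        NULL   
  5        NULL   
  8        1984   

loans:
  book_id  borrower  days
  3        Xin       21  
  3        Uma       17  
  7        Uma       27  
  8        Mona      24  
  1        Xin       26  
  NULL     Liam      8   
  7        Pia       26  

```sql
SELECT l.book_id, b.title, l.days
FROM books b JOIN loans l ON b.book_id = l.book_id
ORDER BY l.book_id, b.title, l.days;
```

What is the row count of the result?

INNER JOIN keeps only pairs where the ON condition holds.
Matching on b.book_id = l.book_id. A NULL in a compared column never satisfies the condition.
- b (book_id=7) pairs with 2 row(s) of l.
- b (book_id=9) has no partner → excluded.
- b (book_id=1) pairs with 1 row(s) of l.
- b (book_id=8) pairs with 1 row(s) of l.
- b (book_id=8) pairs with 1 row(s) of l.
- b (book_id=5) has no partner → excluded.
- b (book_id=8) pairs with 1 row(s) of l.
Total: 6 rows.

6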